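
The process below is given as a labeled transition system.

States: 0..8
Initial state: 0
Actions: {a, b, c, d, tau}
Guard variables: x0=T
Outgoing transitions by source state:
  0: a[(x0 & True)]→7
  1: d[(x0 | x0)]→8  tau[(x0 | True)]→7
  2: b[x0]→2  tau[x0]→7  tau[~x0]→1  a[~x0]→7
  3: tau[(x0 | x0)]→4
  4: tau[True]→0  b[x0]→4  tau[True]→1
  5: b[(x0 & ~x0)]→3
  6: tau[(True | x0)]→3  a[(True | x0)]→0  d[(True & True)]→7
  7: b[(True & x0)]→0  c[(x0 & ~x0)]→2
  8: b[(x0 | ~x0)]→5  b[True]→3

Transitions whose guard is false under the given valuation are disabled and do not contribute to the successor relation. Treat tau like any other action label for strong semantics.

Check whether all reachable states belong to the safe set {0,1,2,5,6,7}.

Inv-set: {0,1,2,5,6,7}
Reachable = {0,7}
  0: safe
  7: safe

Answer: INVARIANT HOLDS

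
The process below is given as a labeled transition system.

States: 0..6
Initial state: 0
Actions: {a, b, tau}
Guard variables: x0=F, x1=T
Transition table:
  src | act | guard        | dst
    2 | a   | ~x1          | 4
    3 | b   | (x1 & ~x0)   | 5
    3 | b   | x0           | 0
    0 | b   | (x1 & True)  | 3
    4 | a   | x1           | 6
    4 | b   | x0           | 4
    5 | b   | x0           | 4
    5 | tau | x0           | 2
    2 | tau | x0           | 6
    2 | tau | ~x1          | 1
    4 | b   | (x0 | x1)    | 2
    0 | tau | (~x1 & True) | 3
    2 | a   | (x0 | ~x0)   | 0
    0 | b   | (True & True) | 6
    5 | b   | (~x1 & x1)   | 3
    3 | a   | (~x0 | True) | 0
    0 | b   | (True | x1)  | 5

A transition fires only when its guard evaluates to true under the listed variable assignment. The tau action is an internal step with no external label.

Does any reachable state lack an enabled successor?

Reach set: {0,3,5,6}
  0: b→3  b→5  b→6  [deg 3]
  3: a→0  b→5  [deg 2]
  5: ∅  [no exit]
  6: ∅  [no exit]
trace reaching 5: b

Answer: DEADLOCK at state 5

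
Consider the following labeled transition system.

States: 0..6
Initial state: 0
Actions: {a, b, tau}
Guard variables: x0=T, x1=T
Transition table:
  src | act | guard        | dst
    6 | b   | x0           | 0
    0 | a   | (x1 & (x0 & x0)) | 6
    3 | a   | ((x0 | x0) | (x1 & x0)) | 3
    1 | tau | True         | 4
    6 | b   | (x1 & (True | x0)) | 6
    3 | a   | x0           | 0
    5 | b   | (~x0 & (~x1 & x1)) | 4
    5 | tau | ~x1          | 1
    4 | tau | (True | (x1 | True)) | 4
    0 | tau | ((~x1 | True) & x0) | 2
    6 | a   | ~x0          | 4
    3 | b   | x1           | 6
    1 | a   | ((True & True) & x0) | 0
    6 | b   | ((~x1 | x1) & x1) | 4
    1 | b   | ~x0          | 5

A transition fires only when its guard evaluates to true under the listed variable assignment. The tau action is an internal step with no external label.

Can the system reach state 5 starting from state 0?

Answer: UNREACHABLE

Analysis:
After dropping false guards: 11 live edges.
L0 = {0}
L1 = {2,6}  now seen {0,2,6}
L2 = {4}  now seen {0,2,4,6}
Reach set: {0,2,4,6}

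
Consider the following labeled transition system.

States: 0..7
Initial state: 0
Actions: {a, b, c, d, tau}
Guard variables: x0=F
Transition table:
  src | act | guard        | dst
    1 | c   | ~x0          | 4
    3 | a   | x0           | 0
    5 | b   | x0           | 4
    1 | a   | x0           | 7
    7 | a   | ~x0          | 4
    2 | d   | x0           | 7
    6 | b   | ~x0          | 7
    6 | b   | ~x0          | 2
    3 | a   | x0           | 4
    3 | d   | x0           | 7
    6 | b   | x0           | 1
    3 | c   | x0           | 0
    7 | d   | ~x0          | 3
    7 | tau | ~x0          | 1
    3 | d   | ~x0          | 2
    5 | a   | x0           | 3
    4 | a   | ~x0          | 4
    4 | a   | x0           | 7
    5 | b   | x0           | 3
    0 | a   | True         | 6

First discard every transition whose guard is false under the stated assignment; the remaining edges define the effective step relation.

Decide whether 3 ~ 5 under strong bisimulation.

Refine partition for ~:
  π0 = {{0,1,2,3,4,5,6,7}}
  π1 = {{0,4},{1},{2,5},{3},{6},{7}}
  π2 = {{0},{1},{2,5},{3},{4},{6},{7}}
7 equivalence class(es) (converged in 3)
3∈{3}, 5∈{2,5}

Answer: NOT BISIMILAR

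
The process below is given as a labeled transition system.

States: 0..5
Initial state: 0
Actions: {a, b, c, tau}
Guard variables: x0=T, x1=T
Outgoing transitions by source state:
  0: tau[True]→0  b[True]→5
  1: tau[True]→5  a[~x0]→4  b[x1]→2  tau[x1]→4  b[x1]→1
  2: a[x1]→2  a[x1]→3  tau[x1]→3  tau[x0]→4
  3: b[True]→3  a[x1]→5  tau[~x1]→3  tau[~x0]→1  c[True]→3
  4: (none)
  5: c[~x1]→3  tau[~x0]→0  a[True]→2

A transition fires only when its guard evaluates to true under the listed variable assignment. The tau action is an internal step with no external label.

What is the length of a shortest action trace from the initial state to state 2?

Layered search for 2:
  depth 0: {0}
  depth 1: {5}
  depth 2: {2}
depth(2)=2, e.g. b·a

Answer: 2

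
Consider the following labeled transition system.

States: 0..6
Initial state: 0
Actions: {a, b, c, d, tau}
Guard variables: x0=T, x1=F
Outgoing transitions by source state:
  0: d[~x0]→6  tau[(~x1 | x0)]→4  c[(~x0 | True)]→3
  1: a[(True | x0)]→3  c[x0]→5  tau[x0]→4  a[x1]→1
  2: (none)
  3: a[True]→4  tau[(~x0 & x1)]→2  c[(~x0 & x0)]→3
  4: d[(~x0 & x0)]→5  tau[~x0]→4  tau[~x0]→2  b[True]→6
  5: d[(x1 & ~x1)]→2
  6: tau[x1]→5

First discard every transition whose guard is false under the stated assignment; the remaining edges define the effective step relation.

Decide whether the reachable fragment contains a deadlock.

Answer: DEADLOCK at state 6

Analysis:
Reach set: {0,3,4,6}
  0: c→3  tau→4  [deg 2]
  3: a→4  [deg 1]
  4: b→6  [deg 1]
  6: ∅  [STUCK]
Path to 6: tau·b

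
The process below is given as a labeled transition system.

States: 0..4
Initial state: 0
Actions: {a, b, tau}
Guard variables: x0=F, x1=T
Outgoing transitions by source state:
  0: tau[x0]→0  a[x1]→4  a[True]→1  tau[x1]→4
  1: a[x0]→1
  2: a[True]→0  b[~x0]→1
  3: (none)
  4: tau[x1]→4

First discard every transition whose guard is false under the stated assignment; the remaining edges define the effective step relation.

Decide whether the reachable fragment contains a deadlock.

Reachable = {0,1,4}
  0: a→1  a→4  tau→4  [deg 3]
  1: ∅  [no exit]
  4: tau→4  [deg 1]
Path to 1: a

Answer: DEADLOCK at state 1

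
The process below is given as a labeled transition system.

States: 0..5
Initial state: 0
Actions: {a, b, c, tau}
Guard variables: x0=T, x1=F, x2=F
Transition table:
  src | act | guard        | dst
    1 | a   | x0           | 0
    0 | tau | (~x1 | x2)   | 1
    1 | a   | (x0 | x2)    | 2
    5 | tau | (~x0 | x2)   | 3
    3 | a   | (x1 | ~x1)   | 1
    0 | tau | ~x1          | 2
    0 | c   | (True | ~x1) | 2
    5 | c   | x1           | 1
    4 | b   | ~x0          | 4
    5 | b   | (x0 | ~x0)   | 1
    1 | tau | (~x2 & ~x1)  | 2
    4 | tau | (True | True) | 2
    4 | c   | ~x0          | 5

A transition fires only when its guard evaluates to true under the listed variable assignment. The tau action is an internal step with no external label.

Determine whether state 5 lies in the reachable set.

After dropping false guards: 9 live edges.
Layer 0: {0}
Layer 1: {1,2}  cumulative {0,1,2}
Reach set: {0,1,2}

Answer: UNREACHABLE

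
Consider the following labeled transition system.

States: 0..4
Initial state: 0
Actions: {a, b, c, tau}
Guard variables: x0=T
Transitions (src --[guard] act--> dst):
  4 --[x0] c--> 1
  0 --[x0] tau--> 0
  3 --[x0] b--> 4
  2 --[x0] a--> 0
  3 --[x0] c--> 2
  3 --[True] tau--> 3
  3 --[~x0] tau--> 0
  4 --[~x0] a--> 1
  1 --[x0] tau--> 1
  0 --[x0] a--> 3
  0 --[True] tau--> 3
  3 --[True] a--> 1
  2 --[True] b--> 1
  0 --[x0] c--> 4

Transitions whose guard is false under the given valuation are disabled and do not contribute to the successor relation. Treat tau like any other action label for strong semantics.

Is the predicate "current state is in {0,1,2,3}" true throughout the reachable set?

Answer: INVARIANT VIOLATED at state 4

Analysis:
Safe = {0,1,2,3}
Reachable = {0,1,2,3,4}
  0: ✓
  1: ✓
  2: ✓
  3: ✓
  4: outside
reach 4 via c — violates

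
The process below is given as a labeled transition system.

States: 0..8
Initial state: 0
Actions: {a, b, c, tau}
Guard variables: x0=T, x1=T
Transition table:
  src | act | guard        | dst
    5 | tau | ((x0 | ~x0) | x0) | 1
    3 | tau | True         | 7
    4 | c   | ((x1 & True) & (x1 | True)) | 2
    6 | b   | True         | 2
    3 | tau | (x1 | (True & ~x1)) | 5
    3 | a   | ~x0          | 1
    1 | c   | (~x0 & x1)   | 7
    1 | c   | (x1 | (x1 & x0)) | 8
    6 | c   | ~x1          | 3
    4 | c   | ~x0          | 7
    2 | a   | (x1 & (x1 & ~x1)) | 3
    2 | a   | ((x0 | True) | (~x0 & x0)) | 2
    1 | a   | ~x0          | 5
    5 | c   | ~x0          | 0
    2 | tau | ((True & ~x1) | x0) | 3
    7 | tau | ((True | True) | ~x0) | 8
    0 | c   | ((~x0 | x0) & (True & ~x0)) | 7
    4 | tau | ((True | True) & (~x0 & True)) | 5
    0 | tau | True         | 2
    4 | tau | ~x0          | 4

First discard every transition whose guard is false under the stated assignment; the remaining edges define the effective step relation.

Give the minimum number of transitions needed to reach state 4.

Layered search for 4:
  depth 0: {0}
  depth 1: {2}
  depth 2: {3}
  depth 3: {5,7}
  depth 4: {1,8}
4 never appears.

Answer: UNREACHABLE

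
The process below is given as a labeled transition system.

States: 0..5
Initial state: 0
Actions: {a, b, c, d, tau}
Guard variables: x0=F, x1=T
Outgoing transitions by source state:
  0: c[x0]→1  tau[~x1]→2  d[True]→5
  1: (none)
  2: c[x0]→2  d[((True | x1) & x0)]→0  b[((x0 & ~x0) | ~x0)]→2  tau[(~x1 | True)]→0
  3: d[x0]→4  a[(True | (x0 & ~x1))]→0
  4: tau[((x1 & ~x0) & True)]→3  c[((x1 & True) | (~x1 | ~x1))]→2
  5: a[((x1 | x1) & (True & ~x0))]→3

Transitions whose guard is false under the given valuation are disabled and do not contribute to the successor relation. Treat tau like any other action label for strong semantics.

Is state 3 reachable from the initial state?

Answer: REACHABLE

Trace:
After dropping false guards: 7 live edges.
Layer 0: {0}
Layer 1: {5}  total {0,5}
Layer 2: {3}  total {0,3,5}
Reachable = {0,3,5}
Path to 3: d·a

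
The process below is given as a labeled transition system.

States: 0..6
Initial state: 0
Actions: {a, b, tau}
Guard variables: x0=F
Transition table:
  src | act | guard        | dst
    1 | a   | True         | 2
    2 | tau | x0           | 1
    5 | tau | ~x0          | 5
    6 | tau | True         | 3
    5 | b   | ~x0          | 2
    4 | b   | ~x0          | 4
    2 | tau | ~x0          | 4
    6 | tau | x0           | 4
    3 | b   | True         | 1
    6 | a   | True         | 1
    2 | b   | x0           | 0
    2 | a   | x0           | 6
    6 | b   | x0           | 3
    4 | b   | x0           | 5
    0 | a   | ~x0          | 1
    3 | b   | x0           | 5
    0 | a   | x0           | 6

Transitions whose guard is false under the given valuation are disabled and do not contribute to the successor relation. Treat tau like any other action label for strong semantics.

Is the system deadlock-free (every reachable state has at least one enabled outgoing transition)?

R = {0,1,2,4}
  0: a→1  [1 exit(s)]
  1: a→2  [1 exit(s)]
  2: tau→4  [1 exit(s)]
  4: b→4  [1 exit(s)]

Answer: DEADLOCK-FREE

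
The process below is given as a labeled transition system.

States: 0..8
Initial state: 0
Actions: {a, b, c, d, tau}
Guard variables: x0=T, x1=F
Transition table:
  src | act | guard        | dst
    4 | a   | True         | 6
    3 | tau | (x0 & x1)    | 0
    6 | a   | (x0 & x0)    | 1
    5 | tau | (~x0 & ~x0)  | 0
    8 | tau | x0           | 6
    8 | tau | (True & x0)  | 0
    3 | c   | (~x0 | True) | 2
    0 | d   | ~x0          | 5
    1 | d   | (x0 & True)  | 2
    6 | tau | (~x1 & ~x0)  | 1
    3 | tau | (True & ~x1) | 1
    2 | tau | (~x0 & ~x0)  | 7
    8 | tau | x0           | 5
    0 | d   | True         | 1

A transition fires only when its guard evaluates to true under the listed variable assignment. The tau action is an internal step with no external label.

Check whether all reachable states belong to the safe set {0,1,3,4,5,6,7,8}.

Answer: INVARIANT VIOLATED at state 2

Working:
Inv-set: {0,1,3,4,5,6,7,8}
R = {0,1,2}
  0: safe
  1: safe
  2: ✗ unsafe
counterexample path to 2: d·d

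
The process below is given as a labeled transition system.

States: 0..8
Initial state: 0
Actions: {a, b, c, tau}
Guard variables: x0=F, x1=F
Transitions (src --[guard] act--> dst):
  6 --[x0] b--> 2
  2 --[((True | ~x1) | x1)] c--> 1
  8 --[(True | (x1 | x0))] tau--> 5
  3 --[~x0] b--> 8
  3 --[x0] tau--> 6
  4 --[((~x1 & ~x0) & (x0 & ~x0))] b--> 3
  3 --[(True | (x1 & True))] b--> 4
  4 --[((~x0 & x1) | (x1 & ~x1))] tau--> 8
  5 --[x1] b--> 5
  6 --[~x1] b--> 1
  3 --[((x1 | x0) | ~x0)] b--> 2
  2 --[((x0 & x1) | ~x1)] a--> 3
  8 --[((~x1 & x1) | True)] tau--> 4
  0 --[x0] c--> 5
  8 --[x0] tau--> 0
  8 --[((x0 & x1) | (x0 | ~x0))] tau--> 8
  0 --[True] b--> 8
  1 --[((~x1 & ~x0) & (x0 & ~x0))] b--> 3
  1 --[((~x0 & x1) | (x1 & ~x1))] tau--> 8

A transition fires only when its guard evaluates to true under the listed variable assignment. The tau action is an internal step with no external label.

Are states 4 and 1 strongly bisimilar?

Answer: BISIMILAR

Analysis:
Compute ~ classes (split until stable):
  P[0] = {{0,1,2,3,4,5,6,7,8}}
  P[1] = {{0,3,6},{1,4,5,7},{2},{8}}
  P[2] = {{0},{1,4,5,7},{2},{3},{6},{8}}
Fixed point at round 3; 6 class(es).
[4]={1,4,5,7}  [1]={1,4,5,7}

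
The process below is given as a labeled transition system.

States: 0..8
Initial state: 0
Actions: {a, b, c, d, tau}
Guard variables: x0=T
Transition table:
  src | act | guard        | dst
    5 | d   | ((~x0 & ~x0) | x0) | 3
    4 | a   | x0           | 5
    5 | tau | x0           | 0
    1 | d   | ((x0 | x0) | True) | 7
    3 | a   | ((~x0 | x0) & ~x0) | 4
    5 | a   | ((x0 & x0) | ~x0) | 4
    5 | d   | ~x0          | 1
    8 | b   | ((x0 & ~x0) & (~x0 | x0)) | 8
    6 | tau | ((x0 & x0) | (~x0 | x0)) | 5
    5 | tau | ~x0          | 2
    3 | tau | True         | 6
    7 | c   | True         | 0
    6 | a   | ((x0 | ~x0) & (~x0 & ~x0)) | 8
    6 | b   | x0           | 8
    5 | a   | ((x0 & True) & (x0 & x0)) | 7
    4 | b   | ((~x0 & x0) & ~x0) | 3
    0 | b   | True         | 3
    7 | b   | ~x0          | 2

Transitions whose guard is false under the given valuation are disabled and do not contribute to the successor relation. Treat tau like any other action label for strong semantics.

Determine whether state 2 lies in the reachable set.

Answer: UNREACHABLE

Analysis:
After dropping false guards: 11 live edges.
depth 0: {0}
depth 1: {3}  cumulative {0,3}
depth 2: {6}  cumulative {0,3,6}
depth 3: {5,8}  cumulative {0,3,5,6,8}
depth 4: {4,7}  cumulative {0,3,4,5,6,7,8}
Reachable = {0,3,4,5,6,7,8}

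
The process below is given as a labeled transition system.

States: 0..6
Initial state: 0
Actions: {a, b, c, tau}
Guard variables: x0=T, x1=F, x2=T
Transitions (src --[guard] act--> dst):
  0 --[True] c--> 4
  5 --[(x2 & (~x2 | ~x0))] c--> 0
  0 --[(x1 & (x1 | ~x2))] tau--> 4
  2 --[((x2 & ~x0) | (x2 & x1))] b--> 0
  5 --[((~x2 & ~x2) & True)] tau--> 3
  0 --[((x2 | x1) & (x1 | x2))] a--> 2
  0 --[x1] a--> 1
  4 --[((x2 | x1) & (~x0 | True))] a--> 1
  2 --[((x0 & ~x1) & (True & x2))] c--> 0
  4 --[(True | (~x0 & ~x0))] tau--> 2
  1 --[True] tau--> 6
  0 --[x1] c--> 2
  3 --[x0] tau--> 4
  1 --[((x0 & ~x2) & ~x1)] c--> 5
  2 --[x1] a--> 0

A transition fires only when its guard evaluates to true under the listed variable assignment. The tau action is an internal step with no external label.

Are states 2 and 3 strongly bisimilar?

Refine partition for ~:
  round 0: {{0,1,2,3,4,5,6}}
  round 1: {{0},{1,3},{2},{4},{5,6}}
  round 2: {{0},{1},{2},{3},{4},{5,6}}
Fixed point at round 3; 6 class(es).
[2]={2}  [3]={3}

Answer: NOT BISIMILAR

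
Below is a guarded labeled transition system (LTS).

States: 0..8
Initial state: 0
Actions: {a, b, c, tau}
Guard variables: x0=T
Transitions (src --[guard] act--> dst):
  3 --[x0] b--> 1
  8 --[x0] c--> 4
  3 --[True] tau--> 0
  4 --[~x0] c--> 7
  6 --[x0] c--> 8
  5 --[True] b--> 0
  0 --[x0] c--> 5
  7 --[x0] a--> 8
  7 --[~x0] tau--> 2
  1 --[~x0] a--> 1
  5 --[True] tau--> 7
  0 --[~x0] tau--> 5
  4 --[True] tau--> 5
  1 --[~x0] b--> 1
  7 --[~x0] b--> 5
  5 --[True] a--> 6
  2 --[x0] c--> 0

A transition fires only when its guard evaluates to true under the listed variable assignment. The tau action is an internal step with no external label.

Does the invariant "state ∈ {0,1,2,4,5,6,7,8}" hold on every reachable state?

Allowed set {0,1,2,4,5,6,7,8}
Reach set: {0,4,5,6,7,8}
  0: ✓
  4: ✓
  5: ✓
  6: ✓
  7: ✓
  8: ✓

Answer: INVARIANT HOLDS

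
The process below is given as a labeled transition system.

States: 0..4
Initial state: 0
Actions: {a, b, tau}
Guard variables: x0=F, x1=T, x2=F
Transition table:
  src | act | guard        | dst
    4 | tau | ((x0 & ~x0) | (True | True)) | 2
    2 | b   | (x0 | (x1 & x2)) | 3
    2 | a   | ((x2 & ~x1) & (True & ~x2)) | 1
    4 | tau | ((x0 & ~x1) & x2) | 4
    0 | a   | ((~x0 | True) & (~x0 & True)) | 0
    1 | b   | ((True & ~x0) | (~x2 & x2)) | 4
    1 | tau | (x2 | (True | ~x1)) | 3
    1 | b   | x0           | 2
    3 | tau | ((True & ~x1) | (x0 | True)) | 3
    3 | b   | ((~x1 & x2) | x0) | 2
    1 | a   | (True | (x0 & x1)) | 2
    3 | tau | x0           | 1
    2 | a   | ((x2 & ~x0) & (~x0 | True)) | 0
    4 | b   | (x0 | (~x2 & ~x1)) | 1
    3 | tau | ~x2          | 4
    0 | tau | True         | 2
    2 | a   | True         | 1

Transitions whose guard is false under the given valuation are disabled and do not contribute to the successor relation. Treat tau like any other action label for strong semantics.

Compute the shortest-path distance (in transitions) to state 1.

Answer: 2

Working:
Layered search for 1:
  L0 = {0}
  L1 = {2}
  L2 = {1}
1 enters at depth 2; path tau·a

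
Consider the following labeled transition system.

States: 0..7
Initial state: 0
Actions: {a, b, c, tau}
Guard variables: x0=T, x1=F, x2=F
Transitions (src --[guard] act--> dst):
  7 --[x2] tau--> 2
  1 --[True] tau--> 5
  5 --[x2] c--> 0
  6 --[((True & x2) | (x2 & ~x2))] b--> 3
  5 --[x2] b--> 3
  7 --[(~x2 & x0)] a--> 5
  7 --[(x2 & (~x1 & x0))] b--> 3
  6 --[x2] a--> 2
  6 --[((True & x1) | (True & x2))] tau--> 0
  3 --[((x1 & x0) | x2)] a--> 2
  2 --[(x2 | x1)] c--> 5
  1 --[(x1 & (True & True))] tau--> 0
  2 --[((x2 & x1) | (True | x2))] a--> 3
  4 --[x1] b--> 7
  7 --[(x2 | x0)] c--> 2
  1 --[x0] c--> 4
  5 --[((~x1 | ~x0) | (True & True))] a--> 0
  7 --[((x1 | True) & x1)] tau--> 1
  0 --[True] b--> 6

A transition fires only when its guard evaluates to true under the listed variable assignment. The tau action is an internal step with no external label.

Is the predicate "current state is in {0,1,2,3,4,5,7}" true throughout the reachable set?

Answer: INVARIANT VIOLATED at state 6

Analysis:
Inv-set: {0,1,2,3,4,5,7}
Reachable = {0,6}
  0: ✓
  6: VIOLATES
counterexample path to 6: b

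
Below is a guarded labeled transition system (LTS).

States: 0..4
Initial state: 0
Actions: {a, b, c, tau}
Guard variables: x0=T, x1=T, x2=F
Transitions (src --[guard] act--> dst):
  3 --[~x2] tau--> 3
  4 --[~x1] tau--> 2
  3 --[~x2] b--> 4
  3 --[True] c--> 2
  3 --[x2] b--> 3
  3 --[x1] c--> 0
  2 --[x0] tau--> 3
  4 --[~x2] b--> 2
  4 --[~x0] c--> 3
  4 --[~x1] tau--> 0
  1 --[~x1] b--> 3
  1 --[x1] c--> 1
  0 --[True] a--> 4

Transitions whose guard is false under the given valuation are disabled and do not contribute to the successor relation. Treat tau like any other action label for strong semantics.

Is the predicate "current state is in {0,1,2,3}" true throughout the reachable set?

Answer: INVARIANT VIOLATED at state 4

Working:
Inv-set: {0,1,2,3}
Reach set: {0,2,3,4}
  0: safe
  2: safe
  3: safe
  4: VIOLATES
witness against invariant: a → 4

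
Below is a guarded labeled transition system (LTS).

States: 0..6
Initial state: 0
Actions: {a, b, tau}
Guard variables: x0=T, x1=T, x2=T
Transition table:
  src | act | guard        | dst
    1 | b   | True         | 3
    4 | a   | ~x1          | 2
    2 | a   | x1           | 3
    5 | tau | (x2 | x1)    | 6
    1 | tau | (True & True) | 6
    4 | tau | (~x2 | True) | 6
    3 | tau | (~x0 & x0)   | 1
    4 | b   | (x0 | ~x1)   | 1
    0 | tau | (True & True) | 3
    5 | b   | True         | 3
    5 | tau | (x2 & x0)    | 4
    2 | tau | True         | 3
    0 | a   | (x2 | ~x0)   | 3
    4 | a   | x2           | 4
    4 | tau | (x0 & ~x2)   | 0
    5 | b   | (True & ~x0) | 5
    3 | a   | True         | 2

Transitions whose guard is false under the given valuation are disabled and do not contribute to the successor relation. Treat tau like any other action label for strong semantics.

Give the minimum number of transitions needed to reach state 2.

Answer: 2

Analysis:
BFS to 2:
  depth 0: {0}
  depth 1: {3}
  depth 2: {2}
first hit 2 at d=2 via a·a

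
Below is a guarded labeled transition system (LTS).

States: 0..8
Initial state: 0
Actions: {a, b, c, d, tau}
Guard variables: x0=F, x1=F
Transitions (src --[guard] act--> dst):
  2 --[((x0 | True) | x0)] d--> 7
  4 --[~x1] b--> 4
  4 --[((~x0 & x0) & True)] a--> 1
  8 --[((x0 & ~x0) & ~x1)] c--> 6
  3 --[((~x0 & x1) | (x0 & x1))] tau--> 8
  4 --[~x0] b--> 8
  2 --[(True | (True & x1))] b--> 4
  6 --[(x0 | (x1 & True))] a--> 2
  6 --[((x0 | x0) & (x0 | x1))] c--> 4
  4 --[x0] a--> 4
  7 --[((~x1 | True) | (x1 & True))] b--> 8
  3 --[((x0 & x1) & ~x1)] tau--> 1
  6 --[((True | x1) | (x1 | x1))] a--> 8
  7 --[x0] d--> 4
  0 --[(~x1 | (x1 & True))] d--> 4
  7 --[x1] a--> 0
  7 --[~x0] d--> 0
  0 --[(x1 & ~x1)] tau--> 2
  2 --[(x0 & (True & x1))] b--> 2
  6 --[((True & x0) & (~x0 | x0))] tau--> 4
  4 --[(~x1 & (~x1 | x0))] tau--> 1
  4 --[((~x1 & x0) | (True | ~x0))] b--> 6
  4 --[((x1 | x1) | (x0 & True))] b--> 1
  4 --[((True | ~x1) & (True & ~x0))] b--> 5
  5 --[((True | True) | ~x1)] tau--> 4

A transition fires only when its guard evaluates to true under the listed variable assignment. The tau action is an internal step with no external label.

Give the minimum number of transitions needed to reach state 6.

Breadth-first toward 6:
  L0 = {0}
  L1 = {4}
  L2 = {1,5,6,8}
depth(6)=2, e.g. d·b

Answer: 2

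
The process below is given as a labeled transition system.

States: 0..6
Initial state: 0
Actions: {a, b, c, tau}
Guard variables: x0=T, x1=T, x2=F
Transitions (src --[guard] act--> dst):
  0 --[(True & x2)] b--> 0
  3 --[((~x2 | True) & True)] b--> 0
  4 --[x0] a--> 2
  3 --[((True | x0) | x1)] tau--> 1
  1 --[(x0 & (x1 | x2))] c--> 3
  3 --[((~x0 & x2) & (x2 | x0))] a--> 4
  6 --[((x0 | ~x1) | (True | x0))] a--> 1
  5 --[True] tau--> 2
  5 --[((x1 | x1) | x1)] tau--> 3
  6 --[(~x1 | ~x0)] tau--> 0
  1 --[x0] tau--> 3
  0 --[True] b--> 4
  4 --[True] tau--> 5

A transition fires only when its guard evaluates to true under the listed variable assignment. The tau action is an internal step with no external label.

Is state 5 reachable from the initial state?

Guard filter leaves 10 enabled edge(s).
depth 0: {0}
depth 1: {4}  cumulative {0,4}
depth 2: {2,5}  cumulative {0,2,4,5}
depth 3: {3}  cumulative {0,2,3,4,5}
depth 4: {1}  cumulative {0,1,2,3,4,5}
Reach set: {0,1,2,3,4,5}
trace reaching 5: b·tau

Answer: REACHABLE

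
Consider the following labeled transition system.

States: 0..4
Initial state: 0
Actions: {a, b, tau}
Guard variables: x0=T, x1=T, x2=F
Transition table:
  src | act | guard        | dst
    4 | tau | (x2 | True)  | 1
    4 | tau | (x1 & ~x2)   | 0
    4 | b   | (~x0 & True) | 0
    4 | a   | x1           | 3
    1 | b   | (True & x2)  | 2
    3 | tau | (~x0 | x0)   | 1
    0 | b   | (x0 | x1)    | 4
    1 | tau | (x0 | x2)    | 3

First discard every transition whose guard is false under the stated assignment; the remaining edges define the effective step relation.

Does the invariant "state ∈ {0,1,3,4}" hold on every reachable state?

Allowed set {0,1,3,4}
Reach set: {0,1,3,4}
  0: safe
  1: safe
  3: safe
  4: safe

Answer: INVARIANT HOLDS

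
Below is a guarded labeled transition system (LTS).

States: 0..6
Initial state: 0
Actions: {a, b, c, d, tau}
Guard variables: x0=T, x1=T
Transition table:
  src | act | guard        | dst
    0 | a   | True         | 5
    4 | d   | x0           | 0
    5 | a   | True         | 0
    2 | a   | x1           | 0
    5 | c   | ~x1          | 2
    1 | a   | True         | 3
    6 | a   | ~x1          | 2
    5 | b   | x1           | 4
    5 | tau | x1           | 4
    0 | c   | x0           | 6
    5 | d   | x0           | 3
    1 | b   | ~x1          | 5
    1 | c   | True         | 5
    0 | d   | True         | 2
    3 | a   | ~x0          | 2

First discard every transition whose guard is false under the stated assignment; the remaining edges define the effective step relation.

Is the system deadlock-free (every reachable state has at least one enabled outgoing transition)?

Answer: DEADLOCK at state 3

Working:
Reach set: {0,2,3,4,5,6}
  0: a→5  c→6  d→2  [3 exit(s)]
  2: a→0  [1 exit(s)]
  3: ∅  [no exit]
  4: d→0  [1 exit(s)]
  5: a→0  b→4  d→3  tau→4  [4 exit(s)]
  6: ∅  [no exit]
witness 3: a·d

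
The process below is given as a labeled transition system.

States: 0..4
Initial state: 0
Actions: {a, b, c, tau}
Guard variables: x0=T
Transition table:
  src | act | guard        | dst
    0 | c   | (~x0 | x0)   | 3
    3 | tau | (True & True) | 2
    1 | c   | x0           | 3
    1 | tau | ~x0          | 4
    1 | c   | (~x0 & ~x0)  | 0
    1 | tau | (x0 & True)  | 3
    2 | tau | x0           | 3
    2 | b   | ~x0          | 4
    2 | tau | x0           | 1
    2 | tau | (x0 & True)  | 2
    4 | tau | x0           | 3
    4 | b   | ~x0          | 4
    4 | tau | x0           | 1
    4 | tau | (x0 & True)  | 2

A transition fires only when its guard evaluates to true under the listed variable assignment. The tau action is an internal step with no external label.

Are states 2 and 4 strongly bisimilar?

Answer: BISIMILAR

Working:
Refine partition for ~:
  π0 = {{0,1,2,3,4}}
  π1 = {{0},{1},{2,3,4}}
  π2 = {{0},{1},{2,4},{3}}
stable after 3 split(s): 4 block(s)
2∈{2,4}, 4∈{2,4}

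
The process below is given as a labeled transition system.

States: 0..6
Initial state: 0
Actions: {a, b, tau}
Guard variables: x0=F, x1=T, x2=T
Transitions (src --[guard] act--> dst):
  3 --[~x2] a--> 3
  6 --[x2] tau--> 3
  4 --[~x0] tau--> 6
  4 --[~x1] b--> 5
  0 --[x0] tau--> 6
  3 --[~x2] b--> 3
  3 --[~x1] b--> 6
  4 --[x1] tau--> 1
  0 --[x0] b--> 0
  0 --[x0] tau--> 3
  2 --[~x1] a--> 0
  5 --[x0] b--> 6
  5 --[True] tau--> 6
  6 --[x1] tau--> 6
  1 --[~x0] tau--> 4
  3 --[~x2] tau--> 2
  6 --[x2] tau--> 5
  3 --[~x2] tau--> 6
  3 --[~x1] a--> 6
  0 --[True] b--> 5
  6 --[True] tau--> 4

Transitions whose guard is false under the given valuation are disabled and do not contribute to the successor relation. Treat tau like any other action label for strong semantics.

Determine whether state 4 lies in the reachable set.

Answer: REACHABLE

Working:
9 transition(s) survive guard evaluation.
Layer 0: {0}
Layer 1: {5}  now seen {0,5}
Layer 2: {6}  now seen {0,5,6}
Layer 3: {3,4}  now seen {0,3,4,5,6}
Layer 4: {1}  now seen {0,1,3,4,5,6}
Reachable = {0,1,3,4,5,6}
witness 4: b·tau·tau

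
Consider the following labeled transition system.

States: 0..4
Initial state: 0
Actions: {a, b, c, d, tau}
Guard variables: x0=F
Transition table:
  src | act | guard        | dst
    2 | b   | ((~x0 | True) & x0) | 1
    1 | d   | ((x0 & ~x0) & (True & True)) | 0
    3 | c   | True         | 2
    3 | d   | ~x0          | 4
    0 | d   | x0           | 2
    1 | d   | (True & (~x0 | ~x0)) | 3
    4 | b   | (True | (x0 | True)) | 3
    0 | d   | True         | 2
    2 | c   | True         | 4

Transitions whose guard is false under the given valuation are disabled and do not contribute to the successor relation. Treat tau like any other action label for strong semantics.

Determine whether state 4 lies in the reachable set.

6 transition(s) survive guard evaluation.
Layer 0: {0}
Layer 1: {2}  now seen {0,2}
Layer 2: {4}  now seen {0,2,4}
Layer 3: {3}  now seen {0,2,3,4}
R = {0,2,3,4}
witness 4: d·c

Answer: REACHABLE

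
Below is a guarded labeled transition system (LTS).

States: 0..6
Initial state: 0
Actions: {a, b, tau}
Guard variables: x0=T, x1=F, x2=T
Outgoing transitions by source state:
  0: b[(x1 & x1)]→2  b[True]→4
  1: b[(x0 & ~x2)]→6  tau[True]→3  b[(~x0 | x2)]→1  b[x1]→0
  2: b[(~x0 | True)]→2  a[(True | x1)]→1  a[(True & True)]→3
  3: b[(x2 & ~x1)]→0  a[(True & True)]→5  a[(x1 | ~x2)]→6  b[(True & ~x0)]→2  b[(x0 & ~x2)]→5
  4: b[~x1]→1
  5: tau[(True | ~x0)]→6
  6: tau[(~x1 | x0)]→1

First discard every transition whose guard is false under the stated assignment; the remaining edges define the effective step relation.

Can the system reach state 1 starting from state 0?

11 transition(s) survive guard evaluation.
depth 0: {0}
depth 1: {4}  total {0,4}
depth 2: {1}  total {0,1,4}
depth 3: {3}  total {0,1,3,4}
depth 4: {5}  total {0,1,3,4,5}
depth 5: {6}  total {0,1,3,4,5,6}
Reachable = {0,1,3,4,5,6}
witness 1: b·b

Answer: REACHABLE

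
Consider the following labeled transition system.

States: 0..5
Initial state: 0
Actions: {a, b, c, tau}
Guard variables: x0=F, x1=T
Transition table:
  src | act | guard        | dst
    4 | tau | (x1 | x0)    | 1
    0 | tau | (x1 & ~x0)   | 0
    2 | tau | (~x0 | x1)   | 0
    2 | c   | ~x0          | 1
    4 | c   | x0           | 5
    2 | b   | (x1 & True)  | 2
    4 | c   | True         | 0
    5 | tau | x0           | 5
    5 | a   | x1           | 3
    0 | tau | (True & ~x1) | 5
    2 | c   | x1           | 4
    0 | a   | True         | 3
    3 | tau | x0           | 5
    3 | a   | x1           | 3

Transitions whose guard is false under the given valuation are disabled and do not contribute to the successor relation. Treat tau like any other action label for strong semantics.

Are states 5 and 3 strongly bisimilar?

Answer: BISIMILAR

Trace:
Refine partition for ~:
  π0 = {{0,1,2,3,4,5}}
  π1 = {{0},{1},{2},{3,5},{4}}
Fixed point at round 2; 5 class(es).
5∈{3,5}, 3∈{3,5}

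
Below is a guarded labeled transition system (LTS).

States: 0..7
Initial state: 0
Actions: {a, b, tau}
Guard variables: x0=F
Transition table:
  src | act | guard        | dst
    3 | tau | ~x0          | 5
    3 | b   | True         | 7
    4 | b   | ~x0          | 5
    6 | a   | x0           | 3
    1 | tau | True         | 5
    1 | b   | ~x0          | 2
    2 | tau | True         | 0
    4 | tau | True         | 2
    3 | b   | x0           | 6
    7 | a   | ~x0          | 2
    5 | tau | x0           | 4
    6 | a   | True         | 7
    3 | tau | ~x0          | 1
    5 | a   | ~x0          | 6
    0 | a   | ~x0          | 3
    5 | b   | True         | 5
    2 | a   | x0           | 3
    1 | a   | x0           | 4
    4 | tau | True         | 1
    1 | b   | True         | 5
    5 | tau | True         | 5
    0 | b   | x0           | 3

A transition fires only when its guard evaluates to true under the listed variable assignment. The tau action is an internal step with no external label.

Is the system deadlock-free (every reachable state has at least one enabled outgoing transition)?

Answer: DEADLOCK-FREE

Trace:
R = {0,1,2,3,5,6,7}
  0: a→3  [deg 1]
  1: b→2  b→5  tau→5  [deg 3]
  2: tau→0  [deg 1]
  3: b→7  tau→1  tau→5  [deg 3]
  5: a→6  b→5  tau→5  [deg 3]
  6: a→7  [deg 1]
  7: a→2  [deg 1]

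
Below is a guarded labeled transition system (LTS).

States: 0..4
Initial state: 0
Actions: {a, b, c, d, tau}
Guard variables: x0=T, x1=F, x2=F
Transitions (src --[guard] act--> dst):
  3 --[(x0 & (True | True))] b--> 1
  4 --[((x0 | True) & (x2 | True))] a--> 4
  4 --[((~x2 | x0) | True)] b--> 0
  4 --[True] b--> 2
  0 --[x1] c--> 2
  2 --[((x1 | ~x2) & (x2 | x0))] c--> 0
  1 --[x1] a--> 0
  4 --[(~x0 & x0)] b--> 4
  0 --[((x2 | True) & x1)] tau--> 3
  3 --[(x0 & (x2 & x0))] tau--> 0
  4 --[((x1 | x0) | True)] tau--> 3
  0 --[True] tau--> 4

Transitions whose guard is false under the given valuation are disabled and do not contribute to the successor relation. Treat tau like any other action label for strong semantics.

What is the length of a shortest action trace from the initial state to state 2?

BFS to 2:
  L0 = {0}
  L1 = {4}
  L2 = {2,3}
depth(2)=2, e.g. tau·b

Answer: 2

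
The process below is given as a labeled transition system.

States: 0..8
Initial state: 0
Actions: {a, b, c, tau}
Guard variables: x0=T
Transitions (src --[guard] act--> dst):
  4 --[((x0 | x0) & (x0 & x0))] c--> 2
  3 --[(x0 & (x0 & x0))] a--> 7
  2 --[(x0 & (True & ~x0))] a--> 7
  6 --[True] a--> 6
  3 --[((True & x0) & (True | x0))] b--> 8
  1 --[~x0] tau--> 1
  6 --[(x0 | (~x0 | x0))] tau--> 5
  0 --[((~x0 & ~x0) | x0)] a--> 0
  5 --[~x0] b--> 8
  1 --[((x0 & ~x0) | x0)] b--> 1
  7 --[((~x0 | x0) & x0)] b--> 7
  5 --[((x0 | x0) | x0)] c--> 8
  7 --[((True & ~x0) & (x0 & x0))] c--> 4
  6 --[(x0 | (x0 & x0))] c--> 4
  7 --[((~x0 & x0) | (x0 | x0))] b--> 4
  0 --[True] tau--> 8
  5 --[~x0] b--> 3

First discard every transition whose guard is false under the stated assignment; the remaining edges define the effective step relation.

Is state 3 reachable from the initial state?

Answer: UNREACHABLE

Analysis:
Guard filter leaves 12 enabled edge(s).
L0 = {0}
L1 = {8}  now seen {0,8}
R = {0,8}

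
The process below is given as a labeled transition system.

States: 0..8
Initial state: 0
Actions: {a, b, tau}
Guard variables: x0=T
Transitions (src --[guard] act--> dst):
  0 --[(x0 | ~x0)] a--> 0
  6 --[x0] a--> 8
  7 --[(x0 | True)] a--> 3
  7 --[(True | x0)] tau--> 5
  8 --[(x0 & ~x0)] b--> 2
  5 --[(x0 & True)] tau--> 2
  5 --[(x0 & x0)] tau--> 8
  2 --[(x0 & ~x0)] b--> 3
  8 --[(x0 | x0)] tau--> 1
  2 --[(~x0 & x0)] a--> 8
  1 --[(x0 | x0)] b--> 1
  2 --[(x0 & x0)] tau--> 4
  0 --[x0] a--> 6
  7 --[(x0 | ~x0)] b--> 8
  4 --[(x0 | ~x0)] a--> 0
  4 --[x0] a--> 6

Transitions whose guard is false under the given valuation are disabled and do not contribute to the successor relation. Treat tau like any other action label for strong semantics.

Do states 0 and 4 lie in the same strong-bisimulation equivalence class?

Compute ~ classes (split until stable):
  P[0] = {{0,1,2,3,4,5,6,7,8}}
  P[1] = {{0,4,6},{1},{2,5,8},{3},{7}}
  P[2] = {{0,4},{1},{2},{3},{5},{6},{7},{8}}
8 equivalence class(es) (converged in 3)
class of 0: {0,4}; class of 4: {0,4}

Answer: BISIMILAR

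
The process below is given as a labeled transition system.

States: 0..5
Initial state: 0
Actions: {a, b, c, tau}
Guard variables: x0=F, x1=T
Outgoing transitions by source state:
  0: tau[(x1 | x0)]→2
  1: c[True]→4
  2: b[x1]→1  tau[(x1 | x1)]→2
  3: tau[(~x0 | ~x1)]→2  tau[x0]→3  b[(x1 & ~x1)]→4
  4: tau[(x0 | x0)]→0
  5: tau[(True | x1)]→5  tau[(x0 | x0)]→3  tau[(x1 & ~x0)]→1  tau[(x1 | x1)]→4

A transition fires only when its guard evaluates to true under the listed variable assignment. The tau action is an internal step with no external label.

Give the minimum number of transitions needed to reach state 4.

Answer: 3

Analysis:
Layered search for 4:
  depth 0: {0}
  depth 1: {2}
  depth 2: {1}
  depth 3: {4}
first hit 4 at d=3 via tau·b·c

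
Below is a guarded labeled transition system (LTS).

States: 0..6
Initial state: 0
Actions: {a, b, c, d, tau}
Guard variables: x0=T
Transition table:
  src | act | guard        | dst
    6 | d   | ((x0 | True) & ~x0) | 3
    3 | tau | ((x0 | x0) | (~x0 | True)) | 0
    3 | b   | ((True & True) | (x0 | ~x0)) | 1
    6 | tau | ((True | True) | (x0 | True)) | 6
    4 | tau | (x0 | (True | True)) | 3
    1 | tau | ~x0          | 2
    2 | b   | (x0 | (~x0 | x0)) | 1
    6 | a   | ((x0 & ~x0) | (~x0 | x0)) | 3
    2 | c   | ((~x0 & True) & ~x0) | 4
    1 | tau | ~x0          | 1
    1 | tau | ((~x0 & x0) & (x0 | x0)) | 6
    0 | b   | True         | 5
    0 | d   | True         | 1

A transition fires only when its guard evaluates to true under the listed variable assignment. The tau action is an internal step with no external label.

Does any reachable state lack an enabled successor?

Answer: DEADLOCK at state 1

Trace:
Reach set: {0,1,5}
  0: b→5  d→1  [deg 2]
  1: ∅  [deadlock]
  5: ∅  [deadlock]
witness 1: d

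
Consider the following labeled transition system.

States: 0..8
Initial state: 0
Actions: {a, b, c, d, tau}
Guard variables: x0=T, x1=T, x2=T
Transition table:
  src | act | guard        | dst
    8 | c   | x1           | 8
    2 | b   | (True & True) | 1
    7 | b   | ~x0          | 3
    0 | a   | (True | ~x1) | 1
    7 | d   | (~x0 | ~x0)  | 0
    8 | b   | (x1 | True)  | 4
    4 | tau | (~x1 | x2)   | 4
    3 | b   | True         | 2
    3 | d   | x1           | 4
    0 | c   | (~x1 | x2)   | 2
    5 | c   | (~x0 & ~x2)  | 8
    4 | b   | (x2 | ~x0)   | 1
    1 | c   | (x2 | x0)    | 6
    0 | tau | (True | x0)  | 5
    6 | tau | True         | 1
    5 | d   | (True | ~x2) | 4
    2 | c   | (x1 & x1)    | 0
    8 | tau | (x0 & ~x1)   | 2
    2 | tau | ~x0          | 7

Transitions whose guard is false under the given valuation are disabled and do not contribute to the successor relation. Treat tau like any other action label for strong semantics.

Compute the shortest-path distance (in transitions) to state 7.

BFS to 7:
  Layer 0: {0}
  Layer 1: {1,2,5}
  Layer 2: {4,6}
7 never appears.

Answer: UNREACHABLE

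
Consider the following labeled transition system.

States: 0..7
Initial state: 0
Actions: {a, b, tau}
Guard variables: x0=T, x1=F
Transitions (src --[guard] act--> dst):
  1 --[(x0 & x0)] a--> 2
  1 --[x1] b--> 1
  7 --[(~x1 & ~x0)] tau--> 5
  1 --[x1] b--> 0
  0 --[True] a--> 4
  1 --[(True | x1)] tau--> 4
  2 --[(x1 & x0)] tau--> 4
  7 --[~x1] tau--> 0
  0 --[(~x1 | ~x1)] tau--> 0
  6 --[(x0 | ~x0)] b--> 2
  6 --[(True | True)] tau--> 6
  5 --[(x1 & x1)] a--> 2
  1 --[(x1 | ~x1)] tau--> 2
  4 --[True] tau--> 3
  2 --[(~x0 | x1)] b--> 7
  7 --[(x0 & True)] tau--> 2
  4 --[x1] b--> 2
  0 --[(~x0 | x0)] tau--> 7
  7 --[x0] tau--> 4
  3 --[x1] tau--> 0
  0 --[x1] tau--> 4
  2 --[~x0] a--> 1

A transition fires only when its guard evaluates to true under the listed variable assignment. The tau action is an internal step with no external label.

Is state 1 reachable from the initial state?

Guard filter leaves 12 enabled edge(s).
L0 = {0}
L1 = {4,7}  total {0,4,7}
L2 = {2,3}  total {0,2,3,4,7}
Reachable = {0,2,3,4,7}

Answer: UNREACHABLE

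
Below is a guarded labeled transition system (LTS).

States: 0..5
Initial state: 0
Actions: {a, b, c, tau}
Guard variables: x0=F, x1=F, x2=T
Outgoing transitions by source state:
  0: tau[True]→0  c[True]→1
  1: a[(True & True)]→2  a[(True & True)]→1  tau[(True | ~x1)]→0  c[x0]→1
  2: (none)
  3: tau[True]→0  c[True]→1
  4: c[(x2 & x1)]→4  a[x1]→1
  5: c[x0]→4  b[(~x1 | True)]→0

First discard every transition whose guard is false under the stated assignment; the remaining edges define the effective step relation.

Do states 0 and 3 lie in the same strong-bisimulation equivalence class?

Answer: BISIMILAR

Analysis:
Bisimulation quotient by refinement:
  π0 = {{0,1,2,3,4,5}}
  π1 = {{0,3},{1},{2,4},{5}}
stable after 2 split(s): 4 block(s)
class of 0: {0,3}; class of 3: {0,3}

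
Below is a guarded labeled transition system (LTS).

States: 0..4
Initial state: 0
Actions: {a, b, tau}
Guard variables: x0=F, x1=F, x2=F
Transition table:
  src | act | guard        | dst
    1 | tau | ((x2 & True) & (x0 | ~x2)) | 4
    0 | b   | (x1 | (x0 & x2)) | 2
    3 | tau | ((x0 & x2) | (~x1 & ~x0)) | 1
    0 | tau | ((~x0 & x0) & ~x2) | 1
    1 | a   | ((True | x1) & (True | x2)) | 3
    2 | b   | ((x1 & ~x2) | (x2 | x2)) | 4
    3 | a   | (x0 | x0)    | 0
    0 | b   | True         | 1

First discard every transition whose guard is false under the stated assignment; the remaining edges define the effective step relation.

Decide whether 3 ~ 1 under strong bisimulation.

Compute ~ classes (split until stable):
  P[0] = {{0,1,2,3,4}}
  P[1] = {{0},{1},{2,4},{3}}
Fixed point at round 2; 4 class(es).
[3]={3}  [1]={1}

Answer: NOT BISIMILAR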